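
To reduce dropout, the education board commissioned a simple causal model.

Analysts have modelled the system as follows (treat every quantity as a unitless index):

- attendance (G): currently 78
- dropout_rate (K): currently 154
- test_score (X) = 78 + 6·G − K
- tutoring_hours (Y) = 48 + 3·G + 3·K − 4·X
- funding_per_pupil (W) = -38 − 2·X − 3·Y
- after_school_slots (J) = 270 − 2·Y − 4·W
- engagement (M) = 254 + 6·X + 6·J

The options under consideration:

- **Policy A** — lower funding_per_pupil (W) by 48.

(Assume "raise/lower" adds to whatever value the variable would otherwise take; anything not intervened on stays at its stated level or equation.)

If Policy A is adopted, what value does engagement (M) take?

Policy A (W − 48):
  G = 78
  K = 154
  X = 78 + 6·78 − 154 = 392
  Y = 48 + 3·78 + 3·154 − 4·392 = -824
  W = -38 − 2·392 − 3·(-824) (−48 from intervention) = 1602
  J = 270 − 2·(-824) − 4·1602 = -4490
  M = 254 + 6·392 + 6·(-4490) = -24334

-24334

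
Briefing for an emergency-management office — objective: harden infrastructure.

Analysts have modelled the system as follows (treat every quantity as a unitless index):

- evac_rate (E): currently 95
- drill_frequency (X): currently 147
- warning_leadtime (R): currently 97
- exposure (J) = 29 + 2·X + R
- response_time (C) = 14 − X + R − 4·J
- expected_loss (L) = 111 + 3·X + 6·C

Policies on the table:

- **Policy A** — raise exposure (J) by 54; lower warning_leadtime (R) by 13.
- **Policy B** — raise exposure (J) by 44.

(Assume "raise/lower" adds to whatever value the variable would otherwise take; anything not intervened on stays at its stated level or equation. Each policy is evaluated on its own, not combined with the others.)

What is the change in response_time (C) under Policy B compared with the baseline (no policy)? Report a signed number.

Baseline:
  X = 147
  R = 97
  J = 29 + 2·147 + 97 = 420
  C = 14 − 147 + 97 − 4·420 = -1716
Policy B (J + 44):
  X = 147
  R = 97
  J = 29 + 2·147 + 97 (+44 from intervention) = 464
  C = 14 − 147 + 97 − 4·464 = -1892
Change in C: -1892 − (-1716) = -176

-176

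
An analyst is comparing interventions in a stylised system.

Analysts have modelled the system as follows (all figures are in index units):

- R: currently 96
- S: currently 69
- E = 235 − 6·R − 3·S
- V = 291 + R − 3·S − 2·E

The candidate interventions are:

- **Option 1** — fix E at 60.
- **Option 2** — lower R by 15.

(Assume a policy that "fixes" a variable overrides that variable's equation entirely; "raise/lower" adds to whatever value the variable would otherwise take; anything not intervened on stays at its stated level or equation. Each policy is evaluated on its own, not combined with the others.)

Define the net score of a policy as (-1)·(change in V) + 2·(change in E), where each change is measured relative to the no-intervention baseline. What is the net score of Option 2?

Baseline:
  R = 96
  S = 69
  E = 235 − 6·96 − 3·69 = -548
  V = 291 + 96 − 3·69 − 2·(-548) = 1276
Option 2 (R − 15):
  R = 96 − 15 = 81
  S = 69
  E = 235 − 6·81 − 3·69 = -458
  V = 291 + 81 − 3·69 − 2·(-458) = 1081
ΔV = 1081 − 1276 = -195; ΔE = -458 − (-548) = 90
Score = (-1)·(-195) + 2·90 = 375

375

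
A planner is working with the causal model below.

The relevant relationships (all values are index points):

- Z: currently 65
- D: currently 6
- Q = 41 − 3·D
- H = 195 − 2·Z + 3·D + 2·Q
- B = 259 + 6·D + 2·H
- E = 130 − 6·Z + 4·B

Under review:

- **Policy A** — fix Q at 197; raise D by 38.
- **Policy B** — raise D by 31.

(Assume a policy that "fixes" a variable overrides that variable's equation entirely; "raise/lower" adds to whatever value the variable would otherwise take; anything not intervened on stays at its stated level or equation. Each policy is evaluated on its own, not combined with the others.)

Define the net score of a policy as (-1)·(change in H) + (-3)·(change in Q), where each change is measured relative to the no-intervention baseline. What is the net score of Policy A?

-984

Baseline:
  Z = 65
  D = 6
  Q = 41 − 3·6 = 23
  H = 195 − 2·65 + 3·6 + 2·23 = 129
Policy A (Q := 197, D + 38):
  Z = 65
  D = 6 + 38 = 44
  Q = 197
  H = 195 − 2·65 + 3·44 + 2·197 = 591
ΔH = 591 − 129 = 462; ΔQ = 197 − 23 = 174
Score = (-1)·462 + (-3)·174 = -984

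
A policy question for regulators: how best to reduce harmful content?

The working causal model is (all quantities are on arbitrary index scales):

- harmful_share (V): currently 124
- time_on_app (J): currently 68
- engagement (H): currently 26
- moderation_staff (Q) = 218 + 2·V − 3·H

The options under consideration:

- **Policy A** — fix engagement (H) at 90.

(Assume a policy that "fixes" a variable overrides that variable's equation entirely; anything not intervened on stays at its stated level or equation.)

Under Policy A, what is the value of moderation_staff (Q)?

Policy A (H := 90):
  V = 124
  H = 90
  Q = 218 + 2·124 − 3·90 = 196

196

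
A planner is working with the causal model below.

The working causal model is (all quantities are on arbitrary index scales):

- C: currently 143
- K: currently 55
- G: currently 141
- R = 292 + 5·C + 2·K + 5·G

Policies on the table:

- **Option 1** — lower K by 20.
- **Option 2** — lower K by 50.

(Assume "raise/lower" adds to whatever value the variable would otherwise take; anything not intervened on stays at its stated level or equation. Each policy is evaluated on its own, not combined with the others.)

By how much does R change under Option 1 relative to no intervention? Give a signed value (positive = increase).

Baseline:
  C = 143
  K = 55
  G = 141
  R = 292 + 5·143 + 2·55 + 5·141 = 1822
Option 1 (K − 20):
  C = 143
  K = 55 − 20 = 35
  G = 141
  R = 292 + 5·143 + 2·35 + 5·141 = 1782
Change in R: 1782 − 1822 = -40

-40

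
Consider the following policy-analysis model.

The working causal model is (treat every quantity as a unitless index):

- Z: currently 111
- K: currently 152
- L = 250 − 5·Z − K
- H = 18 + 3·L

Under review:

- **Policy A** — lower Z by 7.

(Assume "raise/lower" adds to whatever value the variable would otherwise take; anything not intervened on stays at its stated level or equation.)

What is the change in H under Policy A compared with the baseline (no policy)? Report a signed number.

105

Baseline:
  Z = 111
  K = 152
  L = 250 − 5·111 − 152 = -457
  H = 18 + 3·(-457) = -1353
Policy A (Z − 7):
  Z = 111 − 7 = 104
  K = 152
  L = 250 − 5·104 − 152 = -422
  H = 18 + 3·(-422) = -1248
Change in H: -1248 − (-1353) = 105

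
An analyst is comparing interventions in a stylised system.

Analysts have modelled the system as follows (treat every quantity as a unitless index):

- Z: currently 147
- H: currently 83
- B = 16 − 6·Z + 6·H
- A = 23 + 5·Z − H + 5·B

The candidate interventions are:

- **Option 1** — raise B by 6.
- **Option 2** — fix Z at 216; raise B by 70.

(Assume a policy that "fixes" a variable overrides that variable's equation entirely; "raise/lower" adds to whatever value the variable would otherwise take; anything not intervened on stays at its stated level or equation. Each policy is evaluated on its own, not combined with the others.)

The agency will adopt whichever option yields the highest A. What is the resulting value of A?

Option 1 (B + 6):
  Z = 147
  H = 83
  B = 16 − 6·147 + 6·83 (+6 from intervention) = -362
  A = 23 + 5·147 − 83 + 5·(-362) = -1135
Option 2 (Z := 216, B + 70):
  Z = 216
  H = 83
  B = 16 − 6·216 + 6·83 (+70 from intervention) = -712
  A = 23 + 5·216 − 83 + 5·(-712) = -2540
Comparing — Option 1: A=-1135, Option 2: A=-2540. Highest is -1135 (Option 1).

-1135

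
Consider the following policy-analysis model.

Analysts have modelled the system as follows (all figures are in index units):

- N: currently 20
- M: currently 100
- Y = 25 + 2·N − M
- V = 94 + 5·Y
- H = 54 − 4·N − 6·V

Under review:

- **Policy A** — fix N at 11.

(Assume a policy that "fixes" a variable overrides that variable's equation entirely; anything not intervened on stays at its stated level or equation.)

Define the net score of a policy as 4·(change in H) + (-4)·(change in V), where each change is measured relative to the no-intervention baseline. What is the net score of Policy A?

2664

Baseline:
  N = 20
  M = 100
  Y = 25 + 2·20 − 100 = -35
  V = 94 + 5·(-35) = -81
  H = 54 − 4·20 − 6·(-81) = 460
Policy A (N := 11):
  N = 11
  M = 100
  Y = 25 + 2·11 − 100 = -53
  V = 94 + 5·(-53) = -171
  H = 54 − 4·11 − 6·(-171) = 1036
ΔH = 1036 − 460 = 576; ΔV = -171 − (-81) = -90
Score = 4·576 + (-4)·(-90) = 2664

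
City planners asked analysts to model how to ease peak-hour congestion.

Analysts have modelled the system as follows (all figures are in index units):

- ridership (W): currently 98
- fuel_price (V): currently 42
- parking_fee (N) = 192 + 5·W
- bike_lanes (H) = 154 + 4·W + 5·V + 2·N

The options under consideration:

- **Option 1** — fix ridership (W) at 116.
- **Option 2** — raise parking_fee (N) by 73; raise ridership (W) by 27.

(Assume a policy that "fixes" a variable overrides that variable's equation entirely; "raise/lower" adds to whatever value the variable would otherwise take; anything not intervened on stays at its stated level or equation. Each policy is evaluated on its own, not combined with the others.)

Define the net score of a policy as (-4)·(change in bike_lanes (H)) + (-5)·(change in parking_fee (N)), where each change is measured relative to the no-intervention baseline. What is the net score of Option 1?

Baseline:
  W = 98
  V = 42
  N = 192 + 5·98 = 682
  H = 154 + 4·98 + 5·42 + 2·682 = 2120
Option 1 (W := 116):
  W = 116
  V = 42
  N = 192 + 5·116 = 772
  H = 154 + 4·116 + 5·42 + 2·772 = 2372
ΔH = 2372 − 2120 = 252; ΔN = 772 − 682 = 90
Score = (-4)·252 + (-5)·90 = -1458

-1458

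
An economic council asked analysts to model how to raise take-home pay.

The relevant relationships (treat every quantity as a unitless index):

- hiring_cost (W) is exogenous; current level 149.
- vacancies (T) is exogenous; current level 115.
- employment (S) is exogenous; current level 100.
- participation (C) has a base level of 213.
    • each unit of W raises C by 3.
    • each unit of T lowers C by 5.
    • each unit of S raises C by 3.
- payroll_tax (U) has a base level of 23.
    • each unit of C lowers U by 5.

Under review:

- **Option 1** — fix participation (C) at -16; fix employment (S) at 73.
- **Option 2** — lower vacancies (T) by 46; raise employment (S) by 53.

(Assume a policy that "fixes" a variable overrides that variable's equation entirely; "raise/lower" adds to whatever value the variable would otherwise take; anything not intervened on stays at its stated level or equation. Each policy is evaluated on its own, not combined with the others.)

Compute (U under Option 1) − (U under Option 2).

3950

Option 1 (C := -16, S := 73):
  W = 149
  T = 115
  S = 73
  C = -16
  U = 23 − 5·(-16) = 103
Option 2 (T − 46, S + 53):
  W = 149
  T = 115 − 46 = 69
  S = 100 + 53 = 153
  C = 213 + 3·149 − 5·69 + 3·153 = 774
  U = 23 − 5·774 = -3847
U: 103 − (-3847) = 3950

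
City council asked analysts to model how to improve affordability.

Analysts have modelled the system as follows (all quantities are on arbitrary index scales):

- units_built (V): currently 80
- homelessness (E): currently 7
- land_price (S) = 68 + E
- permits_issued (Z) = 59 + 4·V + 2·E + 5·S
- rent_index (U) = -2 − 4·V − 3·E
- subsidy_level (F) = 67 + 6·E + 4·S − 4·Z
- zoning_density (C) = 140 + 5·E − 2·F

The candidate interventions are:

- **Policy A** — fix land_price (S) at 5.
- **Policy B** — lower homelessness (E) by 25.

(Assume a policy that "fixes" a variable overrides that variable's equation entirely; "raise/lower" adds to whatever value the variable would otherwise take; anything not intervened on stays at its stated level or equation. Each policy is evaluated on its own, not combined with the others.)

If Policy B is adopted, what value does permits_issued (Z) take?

593

Policy B (E − 25):
  V = 80
  E = 7 − 25 = -18
  S = 68 + (-18) = 50
  Z = 59 + 4·80 + 2·(-18) + 5·50 = 593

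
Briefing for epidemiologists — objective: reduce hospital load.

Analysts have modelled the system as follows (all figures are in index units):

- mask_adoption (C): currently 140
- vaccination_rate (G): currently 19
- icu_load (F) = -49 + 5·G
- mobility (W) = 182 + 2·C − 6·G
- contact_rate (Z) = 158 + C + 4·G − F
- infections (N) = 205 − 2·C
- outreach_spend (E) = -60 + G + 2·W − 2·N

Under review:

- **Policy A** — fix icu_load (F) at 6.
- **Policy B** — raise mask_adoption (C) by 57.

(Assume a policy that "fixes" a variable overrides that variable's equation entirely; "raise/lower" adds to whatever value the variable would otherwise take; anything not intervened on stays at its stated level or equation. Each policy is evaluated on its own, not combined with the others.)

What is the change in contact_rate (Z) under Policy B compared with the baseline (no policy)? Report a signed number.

57

Baseline:
  C = 140
  G = 19
  F = -49 + 5·19 = 46
  Z = 158 + 140 + 4·19 − 46 = 328
Policy B (C + 57):
  C = 140 + 57 = 197
  G = 19
  F = -49 + 5·19 = 46
  Z = 158 + 197 + 4·19 − 46 = 385
Change in Z: 385 − 328 = 57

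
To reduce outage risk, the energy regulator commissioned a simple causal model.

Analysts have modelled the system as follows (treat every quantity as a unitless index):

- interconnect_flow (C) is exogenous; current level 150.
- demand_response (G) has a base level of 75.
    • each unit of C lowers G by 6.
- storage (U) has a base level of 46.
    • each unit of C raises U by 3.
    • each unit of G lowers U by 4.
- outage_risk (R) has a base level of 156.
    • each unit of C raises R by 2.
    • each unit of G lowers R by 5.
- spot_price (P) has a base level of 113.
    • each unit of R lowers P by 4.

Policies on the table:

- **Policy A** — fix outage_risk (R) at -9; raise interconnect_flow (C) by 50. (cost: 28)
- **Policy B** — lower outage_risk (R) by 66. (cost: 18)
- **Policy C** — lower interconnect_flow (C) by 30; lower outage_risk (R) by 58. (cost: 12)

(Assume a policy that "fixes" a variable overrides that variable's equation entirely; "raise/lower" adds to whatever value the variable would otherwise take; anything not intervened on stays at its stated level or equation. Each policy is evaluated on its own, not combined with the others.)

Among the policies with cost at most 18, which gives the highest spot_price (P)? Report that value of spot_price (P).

-14139

Policy B (R − 66):
  C = 150
  G = 75 − 6·150 = -825
  R = 156 + 2·150 − 5·(-825) (−66 from intervention) = 4515
  P = 113 − 4·4515 = -17947
Policy C (C − 30, R − 58):
  C = 150 − 30 = 120
  G = 75 − 6·120 = -645
  R = 156 + 2·120 − 5·(-645) (−58 from intervention) = 3563
  P = 113 − 4·3563 = -14139
Comparing — Policy B: P=-17947, Policy C: P=-14139. Highest is -14139 (Policy C).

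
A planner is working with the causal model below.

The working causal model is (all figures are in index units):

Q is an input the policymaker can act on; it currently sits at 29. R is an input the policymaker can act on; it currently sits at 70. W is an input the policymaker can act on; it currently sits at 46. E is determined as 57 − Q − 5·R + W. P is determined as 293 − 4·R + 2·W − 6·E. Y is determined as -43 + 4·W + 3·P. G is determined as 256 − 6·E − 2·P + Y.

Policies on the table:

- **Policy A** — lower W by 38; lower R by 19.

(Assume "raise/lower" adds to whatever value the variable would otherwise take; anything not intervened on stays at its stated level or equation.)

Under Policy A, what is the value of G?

Policy A (W − 38, R − 19):
  Q = 29
  R = 70 − 19 = 51
  W = 46 − 38 = 8
  E = 57 − 29 − 5·51 + 8 = -219
  P = 293 − 4·51 + 2·8 − 6·(-219) = 1419
  Y = -43 + 4·8 + 3·1419 = 4246
  G = 256 − 6·(-219) − 2·1419 + 4246 = 2978

2978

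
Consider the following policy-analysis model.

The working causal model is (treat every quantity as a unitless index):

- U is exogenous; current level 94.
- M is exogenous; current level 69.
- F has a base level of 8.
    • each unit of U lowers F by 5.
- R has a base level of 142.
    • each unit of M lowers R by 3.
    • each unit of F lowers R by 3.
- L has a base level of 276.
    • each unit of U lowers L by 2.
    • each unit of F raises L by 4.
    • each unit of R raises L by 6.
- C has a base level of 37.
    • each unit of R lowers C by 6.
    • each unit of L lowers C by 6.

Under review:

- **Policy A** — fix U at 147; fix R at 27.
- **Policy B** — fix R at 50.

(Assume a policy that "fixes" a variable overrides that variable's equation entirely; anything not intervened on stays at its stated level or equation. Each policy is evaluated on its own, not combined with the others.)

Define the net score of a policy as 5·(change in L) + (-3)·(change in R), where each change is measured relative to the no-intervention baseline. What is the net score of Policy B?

Baseline:
  U = 94
  M = 69
  F = 8 − 5·94 = -462
  R = 142 − 3·69 − 3·(-462) = 1321
  L = 276 − 2·94 + 4·(-462) + 6·1321 = 6166
Policy B (R := 50):
  U = 94
  M = 69
  F = 8 − 5·94 = -462
  R = 50
  L = 276 − 2·94 + 4·(-462) + 6·50 = -1460
ΔL = -1460 − 6166 = -7626; ΔR = 50 − 1321 = -1271
Score = 5·(-7626) + (-3)·(-1271) = -34317

-34317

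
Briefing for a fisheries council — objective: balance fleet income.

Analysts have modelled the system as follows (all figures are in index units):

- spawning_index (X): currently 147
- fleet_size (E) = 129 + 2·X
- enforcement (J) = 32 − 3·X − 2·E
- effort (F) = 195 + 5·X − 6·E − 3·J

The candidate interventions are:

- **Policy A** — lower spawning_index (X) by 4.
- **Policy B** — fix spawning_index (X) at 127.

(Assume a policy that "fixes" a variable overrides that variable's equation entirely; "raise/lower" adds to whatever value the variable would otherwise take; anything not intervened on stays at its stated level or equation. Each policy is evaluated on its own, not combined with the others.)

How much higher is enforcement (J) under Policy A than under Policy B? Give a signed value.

-112

Policy A (X − 4):
  X = 147 − 4 = 143
  E = 129 + 2·143 = 415
  J = 32 − 3·143 − 2·415 = -1227
Policy B (X := 127):
  X = 127
  E = 129 + 2·127 = 383
  J = 32 − 3·127 − 2·383 = -1115
J: -1227 − (-1115) = -112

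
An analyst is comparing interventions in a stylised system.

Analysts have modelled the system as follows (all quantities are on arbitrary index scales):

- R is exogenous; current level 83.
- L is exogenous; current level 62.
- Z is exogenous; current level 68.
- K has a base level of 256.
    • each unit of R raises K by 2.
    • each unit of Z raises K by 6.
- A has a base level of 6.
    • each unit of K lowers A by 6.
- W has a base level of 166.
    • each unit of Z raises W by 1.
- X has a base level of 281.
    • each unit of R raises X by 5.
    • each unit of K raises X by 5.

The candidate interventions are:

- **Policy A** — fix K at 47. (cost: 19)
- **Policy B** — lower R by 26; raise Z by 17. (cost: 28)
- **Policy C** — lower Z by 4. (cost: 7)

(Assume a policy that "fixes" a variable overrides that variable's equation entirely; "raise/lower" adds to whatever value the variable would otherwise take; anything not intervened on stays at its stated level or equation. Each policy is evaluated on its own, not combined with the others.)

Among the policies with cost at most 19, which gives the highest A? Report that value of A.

-276

Policy A (K := 47):
  R = 83
  Z = 68
  K = 47
  A = 6 − 6·47 = -276
Policy C (Z − 4):
  R = 83
  Z = 68 − 4 = 64
  K = 256 + 2·83 + 6·64 = 806
  A = 6 − 6·806 = -4830
Comparing — Policy A: A=-276, Policy C: A=-4830. Highest is -276 (Policy A).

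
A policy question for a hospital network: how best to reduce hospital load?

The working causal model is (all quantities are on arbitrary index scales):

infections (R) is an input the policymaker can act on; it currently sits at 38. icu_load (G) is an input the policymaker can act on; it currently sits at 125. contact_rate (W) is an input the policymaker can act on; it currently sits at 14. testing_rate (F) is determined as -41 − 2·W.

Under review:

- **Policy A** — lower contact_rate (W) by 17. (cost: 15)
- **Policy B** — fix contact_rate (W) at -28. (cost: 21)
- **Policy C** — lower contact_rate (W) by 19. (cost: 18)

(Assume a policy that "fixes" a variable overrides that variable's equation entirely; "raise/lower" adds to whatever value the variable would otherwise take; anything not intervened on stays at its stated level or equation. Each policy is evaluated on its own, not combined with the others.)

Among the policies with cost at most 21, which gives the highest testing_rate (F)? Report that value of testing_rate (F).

Policy A (W − 17):
  W = 14 − 17 = -3
  F = -41 − 2·(-3) = -35
Policy B (W := -28):
  W = -28
  F = -41 − 2·(-28) = 15
Policy C (W − 19):
  W = 14 − 19 = -5
  F = -41 − 2·(-5) = -31
Comparing — Policy A: F=-35, Policy B: F=15, Policy C: F=-31. Highest is 15 (Policy B).

15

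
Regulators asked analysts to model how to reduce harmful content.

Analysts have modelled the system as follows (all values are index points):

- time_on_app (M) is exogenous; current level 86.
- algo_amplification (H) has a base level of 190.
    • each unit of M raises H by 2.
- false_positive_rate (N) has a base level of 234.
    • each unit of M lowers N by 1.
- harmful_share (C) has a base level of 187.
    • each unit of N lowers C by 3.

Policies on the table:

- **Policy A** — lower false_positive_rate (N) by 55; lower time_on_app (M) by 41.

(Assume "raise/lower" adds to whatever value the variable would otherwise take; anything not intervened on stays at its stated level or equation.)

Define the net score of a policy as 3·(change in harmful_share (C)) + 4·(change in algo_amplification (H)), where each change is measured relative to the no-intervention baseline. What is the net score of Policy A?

Baseline:
  M = 86
  H = 190 + 2·86 = 362
  N = 234 − 86 = 148
  C = 187 − 3·148 = -257
Policy A (N − 55, M − 41):
  M = 86 − 41 = 45
  H = 190 + 2·45 = 280
  N = 234 − 45 (−55 from intervention) = 134
  C = 187 − 3·134 = -215
ΔC = -215 − (-257) = 42; ΔH = 280 − 362 = -82
Score = 3·42 + 4·(-82) = -202

-202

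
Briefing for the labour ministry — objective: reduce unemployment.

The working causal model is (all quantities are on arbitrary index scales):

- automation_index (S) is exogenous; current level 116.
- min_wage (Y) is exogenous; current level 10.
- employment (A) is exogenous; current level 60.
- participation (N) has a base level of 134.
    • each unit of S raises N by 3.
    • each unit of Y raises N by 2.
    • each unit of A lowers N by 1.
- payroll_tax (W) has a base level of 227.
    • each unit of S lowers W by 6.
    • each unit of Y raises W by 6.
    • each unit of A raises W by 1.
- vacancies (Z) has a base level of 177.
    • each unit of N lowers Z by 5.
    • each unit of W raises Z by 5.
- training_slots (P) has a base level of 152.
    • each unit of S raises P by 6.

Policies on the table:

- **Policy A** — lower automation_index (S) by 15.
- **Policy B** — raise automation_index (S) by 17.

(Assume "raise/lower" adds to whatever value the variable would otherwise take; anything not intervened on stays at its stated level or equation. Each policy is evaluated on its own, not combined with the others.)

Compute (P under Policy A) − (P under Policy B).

-192

Policy A (S − 15):
  S = 116 − 15 = 101
  P = 152 + 6·101 = 758
Policy B (S + 17):
  S = 116 + 17 = 133
  P = 152 + 6·133 = 950
P: 758 − 950 = -192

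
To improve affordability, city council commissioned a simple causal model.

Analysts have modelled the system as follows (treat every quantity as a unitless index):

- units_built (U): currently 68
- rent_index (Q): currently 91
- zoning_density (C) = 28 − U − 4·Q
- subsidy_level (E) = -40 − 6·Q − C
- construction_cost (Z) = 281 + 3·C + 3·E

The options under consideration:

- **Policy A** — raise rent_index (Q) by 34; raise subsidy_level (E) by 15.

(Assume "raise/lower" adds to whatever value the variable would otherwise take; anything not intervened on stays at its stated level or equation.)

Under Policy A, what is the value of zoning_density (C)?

Policy A (Q + 34, E + 15):
  U = 68
  Q = 91 + 34 = 125
  C = 28 − 68 − 4·125 = -540

-540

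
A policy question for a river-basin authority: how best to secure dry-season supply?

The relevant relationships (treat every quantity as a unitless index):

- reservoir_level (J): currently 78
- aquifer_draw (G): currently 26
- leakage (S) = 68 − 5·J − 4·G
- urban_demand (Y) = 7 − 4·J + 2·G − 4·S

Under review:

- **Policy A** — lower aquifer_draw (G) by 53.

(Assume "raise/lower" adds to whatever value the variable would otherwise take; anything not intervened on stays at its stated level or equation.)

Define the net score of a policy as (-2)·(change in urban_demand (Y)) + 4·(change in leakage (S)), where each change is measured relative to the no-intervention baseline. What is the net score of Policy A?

Baseline:
  J = 78
  G = 26
  S = 68 − 5·78 − 4·26 = -426
  Y = 7 − 4·78 + 2·26 − 4·(-426) = 1451
Policy A (G − 53):
  J = 78
  G = 26 − 53 = -27
  S = 68 − 5·78 − 4·(-27) = -214
  Y = 7 − 4·78 + 2·(-27) − 4·(-214) = 497
ΔY = 497 − 1451 = -954; ΔS = -214 − (-426) = 212
Score = (-2)·(-954) + 4·212 = 2756

2756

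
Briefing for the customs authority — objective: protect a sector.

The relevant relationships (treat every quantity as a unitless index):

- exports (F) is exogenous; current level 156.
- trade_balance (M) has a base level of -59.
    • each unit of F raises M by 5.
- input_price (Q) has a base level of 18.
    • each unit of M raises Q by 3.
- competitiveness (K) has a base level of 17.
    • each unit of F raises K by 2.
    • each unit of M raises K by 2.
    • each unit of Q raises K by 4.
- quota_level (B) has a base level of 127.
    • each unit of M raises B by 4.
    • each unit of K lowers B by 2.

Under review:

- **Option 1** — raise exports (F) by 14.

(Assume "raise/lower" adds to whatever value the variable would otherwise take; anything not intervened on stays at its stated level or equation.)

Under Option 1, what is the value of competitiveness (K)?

11503

Option 1 (F + 14):
  F = 156 + 14 = 170
  M = -59 + 5·170 = 791
  Q = 18 + 3·791 = 2391
  K = 17 + 2·170 + 2·791 + 4·2391 = 11503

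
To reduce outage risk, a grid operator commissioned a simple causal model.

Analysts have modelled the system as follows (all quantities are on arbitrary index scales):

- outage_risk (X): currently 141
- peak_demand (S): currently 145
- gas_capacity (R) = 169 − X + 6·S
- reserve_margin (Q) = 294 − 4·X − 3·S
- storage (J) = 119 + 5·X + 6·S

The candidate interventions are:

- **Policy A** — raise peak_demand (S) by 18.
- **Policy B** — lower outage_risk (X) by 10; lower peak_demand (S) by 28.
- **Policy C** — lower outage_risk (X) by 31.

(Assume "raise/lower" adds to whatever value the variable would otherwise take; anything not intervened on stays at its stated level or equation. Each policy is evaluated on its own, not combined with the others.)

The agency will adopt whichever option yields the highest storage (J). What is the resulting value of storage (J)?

Policy A (S + 18):
  X = 141
  S = 145 + 18 = 163
  J = 119 + 5·141 + 6·163 = 1802
Policy B (X − 10, S − 28):
  X = 141 − 10 = 131
  S = 145 − 28 = 117
  J = 119 + 5·131 + 6·117 = 1476
Policy C (X − 31):
  X = 141 − 31 = 110
  S = 145
  J = 119 + 5·110 + 6·145 = 1539
Comparing — Policy A: J=1802, Policy B: J=1476, Policy C: J=1539. Highest is 1802 (Policy A).

1802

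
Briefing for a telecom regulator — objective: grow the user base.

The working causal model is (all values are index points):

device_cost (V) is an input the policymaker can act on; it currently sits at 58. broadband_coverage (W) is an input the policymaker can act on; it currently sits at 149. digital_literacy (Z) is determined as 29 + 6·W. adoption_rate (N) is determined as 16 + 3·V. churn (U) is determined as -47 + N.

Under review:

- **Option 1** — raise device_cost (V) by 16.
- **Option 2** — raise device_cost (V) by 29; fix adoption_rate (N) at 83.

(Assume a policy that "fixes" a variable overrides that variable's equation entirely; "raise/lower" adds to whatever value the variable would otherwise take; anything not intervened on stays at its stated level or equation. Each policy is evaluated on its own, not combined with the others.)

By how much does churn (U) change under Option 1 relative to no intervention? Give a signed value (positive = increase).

48

Baseline:
  V = 58
  N = 16 + 3·58 = 190
  U = -47 + 190 = 143
Option 1 (V + 16):
  V = 58 + 16 = 74
  N = 16 + 3·74 = 238
  U = -47 + 238 = 191
Change in U: 191 − 143 = 48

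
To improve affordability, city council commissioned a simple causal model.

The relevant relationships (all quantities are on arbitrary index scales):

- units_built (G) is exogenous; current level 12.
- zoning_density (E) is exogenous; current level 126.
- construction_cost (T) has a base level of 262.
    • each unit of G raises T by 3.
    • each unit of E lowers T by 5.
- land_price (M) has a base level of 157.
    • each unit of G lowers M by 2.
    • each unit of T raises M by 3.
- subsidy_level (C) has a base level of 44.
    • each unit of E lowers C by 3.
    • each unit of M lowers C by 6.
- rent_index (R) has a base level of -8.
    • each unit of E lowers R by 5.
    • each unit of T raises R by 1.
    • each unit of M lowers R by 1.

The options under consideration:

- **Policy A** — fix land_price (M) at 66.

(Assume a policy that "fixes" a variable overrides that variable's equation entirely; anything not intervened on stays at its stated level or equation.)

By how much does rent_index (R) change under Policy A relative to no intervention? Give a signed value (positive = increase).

-929

Baseline:
  G = 12
  E = 126
  T = 262 + 3·12 − 5·126 = -332
  M = 157 − 2·12 + 3·(-332) = -863
  R = -8 − 5·126 + (-332) − (-863) = -107
Policy A (M := 66):
  G = 12
  E = 126
  T = 262 + 3·12 − 5·126 = -332
  M = 66
  R = -8 − 5·126 + (-332) − 66 = -1036
Change in R: -1036 − (-107) = -929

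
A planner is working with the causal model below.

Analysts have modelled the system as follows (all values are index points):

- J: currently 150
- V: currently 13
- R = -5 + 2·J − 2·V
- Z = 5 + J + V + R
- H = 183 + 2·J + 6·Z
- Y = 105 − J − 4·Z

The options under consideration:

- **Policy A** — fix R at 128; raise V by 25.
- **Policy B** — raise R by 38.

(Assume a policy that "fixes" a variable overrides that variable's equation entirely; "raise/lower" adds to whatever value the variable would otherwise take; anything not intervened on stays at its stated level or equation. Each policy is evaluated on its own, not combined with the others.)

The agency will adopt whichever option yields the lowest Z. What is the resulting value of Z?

321

Policy A (R := 128, V + 25):
  J = 150
  V = 13 + 25 = 38
  R = 128
  Z = 5 + 150 + 38 + 128 = 321
Policy B (R + 38):
  J = 150
  V = 13
  R = -5 + 2·150 − 2·13 (+38 from intervention) = 307
  Z = 5 + 150 + 13 + 307 = 475
Comparing — Policy A: Z=321, Policy B: Z=475. Lowest is 321 (Policy A).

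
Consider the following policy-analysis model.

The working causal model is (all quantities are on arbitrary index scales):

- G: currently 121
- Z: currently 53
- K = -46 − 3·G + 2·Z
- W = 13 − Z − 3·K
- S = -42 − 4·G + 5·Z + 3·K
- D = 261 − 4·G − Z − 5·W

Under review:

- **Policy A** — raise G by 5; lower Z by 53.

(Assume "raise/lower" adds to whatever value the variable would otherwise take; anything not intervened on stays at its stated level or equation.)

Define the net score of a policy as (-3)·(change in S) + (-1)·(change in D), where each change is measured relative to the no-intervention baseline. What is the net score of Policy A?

3991

Baseline:
  G = 121
  Z = 53
  K = -46 − 3·121 + 2·53 = -303
  W = 13 − 53 − 3·(-303) = 869
  S = -42 − 4·121 + 5·53 + 3·(-303) = -1170
  D = 261 − 4·121 − 53 − 5·869 = -4621
Policy A (G + 5, Z − 53):
  G = 121 + 5 = 126
  Z = 53 − 53 = 0
  K = -46 − 3·126 + 2·0 = -424
  W = 13 − 0 − 3·(-424) = 1285
  S = -42 − 4·126 + 5·0 + 3·(-424) = -1818
  D = 261 − 4·126 − 0 − 5·1285 = -6668
ΔS = -1818 − (-1170) = -648; ΔD = -6668 − (-4621) = -2047
Score = (-3)·(-648) + (-1)·(-2047) = 3991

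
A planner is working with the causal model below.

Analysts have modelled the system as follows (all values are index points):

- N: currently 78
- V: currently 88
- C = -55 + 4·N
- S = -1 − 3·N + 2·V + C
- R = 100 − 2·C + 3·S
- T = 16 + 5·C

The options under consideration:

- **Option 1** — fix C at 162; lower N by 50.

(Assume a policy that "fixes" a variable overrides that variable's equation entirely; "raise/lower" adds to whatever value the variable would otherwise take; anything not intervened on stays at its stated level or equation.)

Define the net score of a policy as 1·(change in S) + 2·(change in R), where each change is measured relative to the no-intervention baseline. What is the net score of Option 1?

765

Baseline:
  N = 78
  V = 88
  C = -55 + 4·78 = 257
  S = -1 − 3·78 + 2·88 + 257 = 198
  R = 100 − 2·257 + 3·198 = 180
Option 1 (C := 162, N − 50):
  N = 78 − 50 = 28
  V = 88
  C = 162
  S = -1 − 3·28 + 2·88 + 162 = 253
  R = 100 − 2·162 + 3·253 = 535
ΔS = 253 − 198 = 55; ΔR = 535 − 180 = 355
Score = 1·55 + 2·355 = 765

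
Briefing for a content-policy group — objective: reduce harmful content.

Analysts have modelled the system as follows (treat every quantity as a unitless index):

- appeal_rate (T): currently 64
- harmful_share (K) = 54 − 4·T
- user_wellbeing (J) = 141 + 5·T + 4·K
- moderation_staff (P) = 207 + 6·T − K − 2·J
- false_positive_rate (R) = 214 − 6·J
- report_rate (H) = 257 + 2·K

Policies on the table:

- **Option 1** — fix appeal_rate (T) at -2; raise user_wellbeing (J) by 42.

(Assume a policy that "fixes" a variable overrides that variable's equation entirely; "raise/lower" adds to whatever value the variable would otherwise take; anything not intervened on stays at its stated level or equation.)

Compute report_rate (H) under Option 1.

381

Option 1 (T := -2, J + 42):
  T = -2
  K = 54 − 4·(-2) = 62
  H = 257 + 2·62 = 381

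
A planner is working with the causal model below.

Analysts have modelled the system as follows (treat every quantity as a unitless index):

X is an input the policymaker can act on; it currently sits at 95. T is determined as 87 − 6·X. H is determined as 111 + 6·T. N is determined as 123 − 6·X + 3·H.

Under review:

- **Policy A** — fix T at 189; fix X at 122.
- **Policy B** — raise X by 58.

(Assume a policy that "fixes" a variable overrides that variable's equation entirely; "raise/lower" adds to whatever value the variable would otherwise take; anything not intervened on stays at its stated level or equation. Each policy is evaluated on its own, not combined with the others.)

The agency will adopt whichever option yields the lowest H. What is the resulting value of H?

Policy A (T := 189, X := 122):
  X = 122
  T = 189
  H = 111 + 6·189 = 1245
Policy B (X + 58):
  X = 95 + 58 = 153
  T = 87 − 6·153 = -831
  H = 111 + 6·(-831) = -4875
Comparing — Policy A: H=1245, Policy B: H=-4875. Lowest is -4875 (Policy B).

-4875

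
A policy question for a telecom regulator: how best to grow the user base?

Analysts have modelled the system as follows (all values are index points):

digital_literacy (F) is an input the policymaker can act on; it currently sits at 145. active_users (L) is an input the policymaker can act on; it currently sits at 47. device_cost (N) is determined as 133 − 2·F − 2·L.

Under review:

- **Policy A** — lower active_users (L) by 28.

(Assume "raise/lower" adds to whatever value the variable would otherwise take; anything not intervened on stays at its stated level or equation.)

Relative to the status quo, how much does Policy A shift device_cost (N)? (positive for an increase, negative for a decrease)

56

Baseline:
  F = 145
  L = 47
  N = 133 − 2·145 − 2·47 = -251
Policy A (L − 28):
  F = 145
  L = 47 − 28 = 19
  N = 133 − 2·145 − 2·19 = -195
Change in N: -195 − (-251) = 56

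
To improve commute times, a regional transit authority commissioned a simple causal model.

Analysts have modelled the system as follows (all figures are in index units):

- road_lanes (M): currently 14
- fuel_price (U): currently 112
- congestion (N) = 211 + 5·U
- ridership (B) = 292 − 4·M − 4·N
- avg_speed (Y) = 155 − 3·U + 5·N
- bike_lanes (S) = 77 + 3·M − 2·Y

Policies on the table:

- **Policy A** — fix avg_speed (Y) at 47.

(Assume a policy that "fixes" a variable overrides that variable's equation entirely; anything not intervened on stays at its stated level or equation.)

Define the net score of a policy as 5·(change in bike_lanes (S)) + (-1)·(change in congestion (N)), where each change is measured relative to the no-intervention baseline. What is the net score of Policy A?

Baseline:
  M = 14
  U = 112
  N = 211 + 5·112 = 771
  Y = 155 − 3·112 + 5·771 = 3674
  S = 77 + 3·14 − 2·3674 = -7229
Policy A (Y := 47):
  M = 14
  U = 112
  N = 211 + 5·112 = 771
  Y = 47
  S = 77 + 3·14 − 2·47 = 25
ΔS = 25 − (-7229) = 7254; ΔN = 771 − 771 = 0
Score = 5·7254 + (-1)·0 = 36270

36270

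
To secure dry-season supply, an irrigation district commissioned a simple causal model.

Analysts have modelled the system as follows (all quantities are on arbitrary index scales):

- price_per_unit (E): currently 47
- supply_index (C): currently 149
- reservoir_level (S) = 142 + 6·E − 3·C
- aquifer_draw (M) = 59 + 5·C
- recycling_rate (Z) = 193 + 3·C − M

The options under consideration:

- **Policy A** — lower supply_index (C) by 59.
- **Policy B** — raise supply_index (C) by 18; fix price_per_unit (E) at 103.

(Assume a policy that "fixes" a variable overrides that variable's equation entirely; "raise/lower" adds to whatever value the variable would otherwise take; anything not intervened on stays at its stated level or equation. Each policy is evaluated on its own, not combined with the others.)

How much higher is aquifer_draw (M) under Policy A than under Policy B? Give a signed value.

Policy A (C − 59):
  C = 149 − 59 = 90
  M = 59 + 5·90 = 509
Policy B (C + 18, E := 103):
  C = 149 + 18 = 167
  M = 59 + 5·167 = 894
M: 509 − 894 = -385

-385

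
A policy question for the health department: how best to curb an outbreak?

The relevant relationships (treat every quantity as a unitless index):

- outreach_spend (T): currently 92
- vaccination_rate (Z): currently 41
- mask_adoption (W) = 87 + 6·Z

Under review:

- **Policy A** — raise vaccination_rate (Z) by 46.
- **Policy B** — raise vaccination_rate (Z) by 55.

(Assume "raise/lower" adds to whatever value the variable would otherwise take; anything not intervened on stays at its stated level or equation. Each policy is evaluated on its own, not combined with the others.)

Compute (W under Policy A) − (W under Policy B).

-54

Policy A (Z + 46):
  Z = 41 + 46 = 87
  W = 87 + 6·87 = 609
Policy B (Z + 55):
  Z = 41 + 55 = 96
  W = 87 + 6·96 = 663
W: 609 − 663 = -54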